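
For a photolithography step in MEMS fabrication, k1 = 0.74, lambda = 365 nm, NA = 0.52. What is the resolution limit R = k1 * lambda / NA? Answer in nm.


Step 1: Identify values: k1 = 0.74, lambda = 365 nm, NA = 0.52
Step 2: R = k1 * lambda / NA
R = 0.74 * 365 / 0.52
R = 519.4 nm


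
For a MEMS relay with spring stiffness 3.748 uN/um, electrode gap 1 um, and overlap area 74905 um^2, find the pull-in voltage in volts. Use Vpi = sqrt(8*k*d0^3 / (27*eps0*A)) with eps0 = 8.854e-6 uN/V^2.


Step 1: Compute numerator: 8 * k * d0^3 = 8 * 3.748 * 1^3 = 29.984
Step 2: Compute denominator: 27 * eps0 * A = 27 * 8.854e-6 * 74905 = 17.906639
Step 3: Vpi = sqrt(29.984 / 17.906639)
Vpi = 1.29 V


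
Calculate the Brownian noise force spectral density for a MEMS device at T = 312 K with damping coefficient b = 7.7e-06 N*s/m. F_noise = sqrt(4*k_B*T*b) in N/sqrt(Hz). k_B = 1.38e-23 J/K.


Step 1: Compute 4 * k_B * T * b
= 4 * 1.38e-23 * 312 * 7.7e-06
= 1.3261e-25 N^2/Hz
Step 2: F_noise = sqrt(1.3261e-25)
F_noise = 3.64e-13 N/sqrt(Hz)


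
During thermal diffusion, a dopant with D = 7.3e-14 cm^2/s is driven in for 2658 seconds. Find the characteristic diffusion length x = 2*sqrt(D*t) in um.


Step 1: Compute D*t = 7.3e-14 * 2658 = 1.94034e-10 cm^2
Step 2: sqrt(D*t) = 1.393e-05 cm
Step 3: x = 2 * 1.393e-05 cm = 2.786e-05 cm
Step 4: Convert to um (1 cm = 1e4 um): x = 0.279 um


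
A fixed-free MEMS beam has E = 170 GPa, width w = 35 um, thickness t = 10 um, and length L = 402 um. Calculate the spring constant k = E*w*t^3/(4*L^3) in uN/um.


Step 1: Convert E to consistent units (1 GPa = 1000 uN/um^2).
E = 170 GPa = 170000 uN/um^2
Step 2: Compute t^3 = 10^3 = 1000
Step 3: Compute L^3 = 402^3 = 64964808
Step 4: k = 170000 * 35 * 1000 / (4 * 64964808)
k = 22.897 uN/um


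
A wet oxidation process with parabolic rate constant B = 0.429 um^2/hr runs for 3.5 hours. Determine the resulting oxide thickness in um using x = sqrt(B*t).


Step 1: Compute B*t = 0.429 * 3.5 = 1.5015
Step 2: x = sqrt(1.5015)
x = 1.225 um


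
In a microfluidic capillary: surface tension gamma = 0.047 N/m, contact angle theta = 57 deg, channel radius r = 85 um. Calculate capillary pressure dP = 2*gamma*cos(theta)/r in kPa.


Step 1: cos(57 deg) = 0.5446
Step 2: Convert r to m: r = 85e-6 m
Step 3: dP = 2 * 0.047 * 0.5446 / 85e-6 = 602.3 Pa
Step 4: Convert Pa to kPa (divide by 1000).
dP = 0.6 kPa


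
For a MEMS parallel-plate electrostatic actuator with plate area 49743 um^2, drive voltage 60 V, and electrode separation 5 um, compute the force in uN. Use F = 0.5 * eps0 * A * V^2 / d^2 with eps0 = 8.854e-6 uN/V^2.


Step 1: Identify parameters.
eps0 = 8.854e-6 uN/V^2, A = 49743 um^2, V = 60 V, d = 5 um
Step 2: Compute V^2 = 60^2 = 3600
Step 3: Compute d^2 = 5^2 = 25
Step 4: F = 0.5 * 8.854e-6 * 49743 * 3600 / 25
F = 31.711 uN


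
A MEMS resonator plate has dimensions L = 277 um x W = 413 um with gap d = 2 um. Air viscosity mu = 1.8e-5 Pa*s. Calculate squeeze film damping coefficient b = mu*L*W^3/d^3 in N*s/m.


Step 1: Convert to SI.
L = 277e-6 m, W = 413e-6 m, d = 2e-6 m
Step 2: W^3 = (413e-6)^3 = 7.04e-11 m^3
Step 3: d^3 = (2e-6)^3 = 8.00e-18 m^3
Step 4: b = 1.8e-5 * 277e-6 * 7.04e-11 / 8.00e-18
b = 4.39e-02 N*s/m


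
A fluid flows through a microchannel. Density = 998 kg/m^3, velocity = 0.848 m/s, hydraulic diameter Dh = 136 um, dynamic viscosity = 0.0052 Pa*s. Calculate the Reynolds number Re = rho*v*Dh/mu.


Step 1: Convert Dh to meters: Dh = 136e-6 m
Step 2: Re = rho * v * Dh / mu
Re = 998 * 0.848 * 136e-6 / 0.0052
Re = 22.134


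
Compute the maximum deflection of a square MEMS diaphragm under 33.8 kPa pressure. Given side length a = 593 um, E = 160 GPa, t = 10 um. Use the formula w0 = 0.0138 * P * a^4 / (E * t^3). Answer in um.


Step 1: Convert pressure to compatible units (E is in GPa, so P in GPa).
P = 33.8 kPa = 33.8e-6 GPa
Step 2: Compute numerator: 0.0138 * P * a^4.
a^4 = 593^4 = 123657019201
numerator = 0.0138 * 33.8e-6 * 123657019201 = 5.76786e+04
Step 3: Compute denominator: E * t^3 = 160 * 10^3 = 160000
Step 4: w0 = numerator / denominator = 5.76786e+04 / 160000 = 0.3605 um


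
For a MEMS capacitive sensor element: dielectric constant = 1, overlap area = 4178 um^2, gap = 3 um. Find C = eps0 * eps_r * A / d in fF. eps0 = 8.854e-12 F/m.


Step 1: Convert area to m^2: A = 4178e-12 m^2
Step 2: Convert gap to m: d = 3e-6 m
Step 3: C = eps0 * eps_r * A / d
C = 8.854e-12 * 1 * 4178e-12 / 3e-6
Step 4: Convert to fF (multiply by 1e15).
C = 12.33 fF


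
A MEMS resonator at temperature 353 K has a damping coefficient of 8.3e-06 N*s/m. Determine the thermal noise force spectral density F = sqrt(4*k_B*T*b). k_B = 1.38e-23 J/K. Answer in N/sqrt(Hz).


Step 1: Compute 4 * k_B * T * b
= 4 * 1.38e-23 * 353 * 8.3e-06
= 1.6173e-25 N^2/Hz
Step 2: F_noise = sqrt(1.6173e-25)
F_noise = 4.02e-13 N/sqrt(Hz)


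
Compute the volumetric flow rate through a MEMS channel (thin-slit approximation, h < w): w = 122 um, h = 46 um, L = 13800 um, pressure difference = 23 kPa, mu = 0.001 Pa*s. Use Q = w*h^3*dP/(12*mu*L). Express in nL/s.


Step 1: Convert all dimensions to SI (meters).
w = 122e-6 m, h = 46e-6 m, L = 13800e-6 m, dP = 23e3 Pa
Step 2: Q = w * h^3 * dP / (12 * mu * L)
Q = 122e-6 * (46e-6)^3 * 23e3 / (12 * 0.001 * 13800e-6) = 1.64930444e-09 m^3/s
Step 3: Convert Q from m^3/s to nL/s (1 m^3 = 1e12 nL, so multiply by 1e12).
Q = 1649.304 nL/s


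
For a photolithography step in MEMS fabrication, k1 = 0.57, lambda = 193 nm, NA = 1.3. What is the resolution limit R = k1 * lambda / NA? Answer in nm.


Step 1: Identify values: k1 = 0.57, lambda = 193 nm, NA = 1.3
Step 2: R = k1 * lambda / NA
R = 0.57 * 193 / 1.3
R = 84.6 nm


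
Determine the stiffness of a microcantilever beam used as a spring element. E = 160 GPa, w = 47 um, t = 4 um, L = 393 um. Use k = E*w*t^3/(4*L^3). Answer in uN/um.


Step 1: Convert E to consistent units (1 GPa = 1000 uN/um^2).
E = 160 GPa = 160000 uN/um^2
Step 2: Compute t^3 = 4^3 = 64
Step 3: Compute L^3 = 393^3 = 60698457
Step 4: k = 160000 * 47 * 64 / (4 * 60698457)
k = 1.9823 uN/um


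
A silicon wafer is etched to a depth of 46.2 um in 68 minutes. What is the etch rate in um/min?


Step 1: Etch rate = depth / time
Step 2: rate = 46.2 / 68
rate = 0.679 um/min


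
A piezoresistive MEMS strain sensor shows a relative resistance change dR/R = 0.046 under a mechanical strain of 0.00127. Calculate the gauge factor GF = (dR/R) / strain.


Step 1: Identify values.
dR/R = 0.046, strain = 0.00127
Step 2: GF = (dR/R) / strain = 0.046 / 0.00127
GF = 36.2


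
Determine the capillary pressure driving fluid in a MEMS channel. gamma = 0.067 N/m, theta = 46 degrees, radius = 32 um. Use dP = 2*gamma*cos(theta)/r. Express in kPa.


Step 1: cos(46 deg) = 0.6947
Step 2: Convert r to m: r = 32e-6 m
Step 3: dP = 2 * 0.067 * 0.6947 / 32e-6 = 2909.1 Pa
Step 4: Convert Pa to kPa (divide by 1000).
dP = 2.91 kPa


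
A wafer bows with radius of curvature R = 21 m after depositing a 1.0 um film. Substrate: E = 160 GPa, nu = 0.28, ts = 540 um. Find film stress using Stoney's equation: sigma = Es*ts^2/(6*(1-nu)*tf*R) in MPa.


Step 1: Compute numerator: Es * ts^2 = 160 * 540^2 = 46656000 (GPa*um^2)
Step 2: Compute denominator (R in um): 6*(1-nu)*tf*R = 6*0.72*1.0*21e6 = 90720000.0 (um^2)
Step 3: sigma (GPa) = 46656000 / 90720000.0 = 5.14286e-01 GPa
Step 4: Convert to MPa (x1000): sigma = 514.3 MPa


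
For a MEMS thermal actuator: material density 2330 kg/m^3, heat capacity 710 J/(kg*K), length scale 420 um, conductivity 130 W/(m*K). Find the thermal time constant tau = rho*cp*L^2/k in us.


Step 1: Convert L to m: L = 420e-6 m
Step 2: L^2 = (420e-6)^2 = 1.764e-07 m^2
Step 3: tau = 2330 * 710 * 1.764e-07 / 130 = 2.24475785e-03 s
Step 4: Convert to microseconds (multiply by 1e6).
tau = 2244.758 us


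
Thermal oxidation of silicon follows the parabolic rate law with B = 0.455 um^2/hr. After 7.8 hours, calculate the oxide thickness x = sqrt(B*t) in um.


Step 1: Compute B*t = 0.455 * 7.8 = 3.549
Step 2: x = sqrt(3.549)
x = 1.884 um


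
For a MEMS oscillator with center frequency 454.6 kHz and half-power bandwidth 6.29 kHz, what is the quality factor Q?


Step 1: Q = f0 / bandwidth
Step 2: Q = 454.6 / 6.29
Q = 72.3


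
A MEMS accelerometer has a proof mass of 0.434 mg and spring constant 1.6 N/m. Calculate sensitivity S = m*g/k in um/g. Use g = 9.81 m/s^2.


Step 1: Convert mass: m = 0.434 mg = 4.34e-07 kg
Step 2: S = m * g / k = 4.34e-07 * 9.81 / 1.6
Step 3: S = 2.66e-06 m/g
Step 4: Convert to um/g: S = 2.661 um/g


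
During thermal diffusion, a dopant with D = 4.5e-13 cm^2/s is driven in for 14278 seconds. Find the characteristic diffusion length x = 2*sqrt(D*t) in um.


Step 1: Compute D*t = 4.5e-13 * 14278 = 6.4251e-09 cm^2
Step 2: sqrt(D*t) = 8.01567e-05 cm
Step 3: x = 2 * 8.01567e-05 cm = 1.603134e-04 cm
Step 4: Convert to um (1 cm = 1e4 um): x = 1.603 um


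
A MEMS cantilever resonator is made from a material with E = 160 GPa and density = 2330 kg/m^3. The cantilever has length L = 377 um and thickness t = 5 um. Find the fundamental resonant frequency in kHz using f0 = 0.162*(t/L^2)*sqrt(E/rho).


Step 1: Convert units to SI.
t_SI = 5e-6 m, L_SI = 377e-6 m
Step 2: Calculate sqrt(E/rho).
sqrt(160e9 / 2330) = 8286.71 m/s
Step 3: Compute f0.
f0 = 0.162 * 5e-6 / (377e-6)^2 * 8286.71 = 47226.4 Hz = 47.23 kHz


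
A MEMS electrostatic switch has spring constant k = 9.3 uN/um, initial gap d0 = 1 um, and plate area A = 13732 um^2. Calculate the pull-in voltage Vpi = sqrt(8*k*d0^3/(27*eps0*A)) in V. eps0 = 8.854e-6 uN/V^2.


Step 1: Compute numerator: 8 * k * d0^3 = 8 * 9.3 * 1^3 = 74.4
Step 2: Compute denominator: 27 * eps0 * A = 27 * 8.854e-6 * 13732 = 3.282744
Step 3: Vpi = sqrt(74.4 / 3.282744)
Vpi = 4.76 V


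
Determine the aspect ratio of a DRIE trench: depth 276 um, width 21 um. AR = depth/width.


Step 1: AR = depth / width
Step 2: AR = 276 / 21
AR = 13.1


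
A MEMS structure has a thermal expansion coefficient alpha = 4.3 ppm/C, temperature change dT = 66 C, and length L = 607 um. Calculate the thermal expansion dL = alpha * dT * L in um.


Step 1: Convert CTE: alpha = 4.3 ppm/C = 4.3e-6 /C
Step 2: dL = 4.3e-6 * 66 * 607
dL = 0.1723 um


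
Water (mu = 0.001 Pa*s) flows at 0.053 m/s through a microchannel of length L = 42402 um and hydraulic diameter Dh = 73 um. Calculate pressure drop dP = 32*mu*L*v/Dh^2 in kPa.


Step 1: Convert to SI: L = 42402e-6 m, Dh = 73e-6 m
Step 2: dP = 32 * 0.001 * 42402e-6 * 0.053 / (73e-6)^2
Step 3: dP = 13494.80 Pa
Step 4: Convert to kPa: dP = 13.49 kPa


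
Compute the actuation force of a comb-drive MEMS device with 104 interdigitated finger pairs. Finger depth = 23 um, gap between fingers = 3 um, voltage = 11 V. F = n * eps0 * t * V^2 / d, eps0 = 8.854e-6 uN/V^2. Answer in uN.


Step 1: Parameters: n=104, eps0=8.854e-6 uN/V^2, t=23 um, V=11 V, d=3 um
Step 2: V^2 = 121
Step 3: F = 104 * 8.854e-6 * 23 * 121 / 3
F = 0.854 uN


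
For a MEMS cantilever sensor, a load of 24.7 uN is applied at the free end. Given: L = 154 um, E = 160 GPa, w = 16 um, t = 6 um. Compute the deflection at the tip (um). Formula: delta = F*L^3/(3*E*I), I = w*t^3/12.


Step 1: Calculate the second moment of area.
I = w * t^3 / 12 = 16 * 6^3 / 12 = 288.0 um^4
Step 2: Convert E to consistent units (1 GPa = 1000 uN/um^2).
E = 160 GPa = 160000 uN/um^2
Step 3: Calculate tip deflection.
delta = F * L^3 / (3 * E * I)
delta = 24.7 * 154^3 / (3 * 160000 * 288.0)
delta = 0.6526 um


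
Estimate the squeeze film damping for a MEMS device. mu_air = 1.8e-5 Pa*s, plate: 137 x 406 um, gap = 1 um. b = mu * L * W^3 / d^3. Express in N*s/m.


Step 1: Convert to SI.
L = 137e-6 m, W = 406e-6 m, d = 1e-6 m
Step 2: W^3 = (406e-6)^3 = 6.69e-11 m^3
Step 3: d^3 = (1e-6)^3 = 1.00e-18 m^3
Step 4: b = 1.8e-5 * 137e-6 * 6.69e-11 / 1.00e-18
b = 1.65e-01 N*s/m


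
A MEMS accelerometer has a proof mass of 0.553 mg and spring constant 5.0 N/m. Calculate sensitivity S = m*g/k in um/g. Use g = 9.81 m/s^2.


Step 1: Convert mass: m = 0.553 mg = 5.53e-07 kg
Step 2: S = m * g / k = 5.53e-07 * 9.81 / 5.0
Step 3: S = 1.08e-06 m/g
Step 4: Convert to um/g: S = 1.085 um/g


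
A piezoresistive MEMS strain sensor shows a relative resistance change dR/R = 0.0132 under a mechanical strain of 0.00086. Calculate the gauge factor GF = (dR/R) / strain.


Step 1: Identify values.
dR/R = 0.0132, strain = 0.00086
Step 2: GF = (dR/R) / strain = 0.0132 / 0.00086
GF = 15.3


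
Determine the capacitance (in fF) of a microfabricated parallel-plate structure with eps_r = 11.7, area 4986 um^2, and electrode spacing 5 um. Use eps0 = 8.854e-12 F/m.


Step 1: Convert area to m^2: A = 4986e-12 m^2
Step 2: Convert gap to m: d = 5e-6 m
Step 3: C = eps0 * eps_r * A / d
C = 8.854e-12 * 11.7 * 4986e-12 / 5e-6
Step 4: Convert to fF (multiply by 1e15).
C = 103.3 fF


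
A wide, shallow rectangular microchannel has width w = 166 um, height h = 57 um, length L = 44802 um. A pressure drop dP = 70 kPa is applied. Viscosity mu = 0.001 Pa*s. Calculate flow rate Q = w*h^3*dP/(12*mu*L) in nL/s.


Step 1: Convert all dimensions to SI (meters).
w = 166e-6 m, h = 57e-6 m, L = 44802e-6 m, dP = 70e3 Pa
Step 2: Q = w * h^3 * dP / (12 * mu * L)
Q = 166e-6 * (57e-6)^3 * 70e3 / (12 * 0.001 * 44802e-6) = 4.00269084e-09 m^3/s
Step 3: Convert Q from m^3/s to nL/s (1 m^3 = 1e12 nL, so multiply by 1e12).
Q = 4002.691 nL/s


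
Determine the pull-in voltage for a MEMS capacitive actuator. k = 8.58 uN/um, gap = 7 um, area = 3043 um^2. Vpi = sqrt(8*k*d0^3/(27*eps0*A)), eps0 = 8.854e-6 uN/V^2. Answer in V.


Step 1: Compute numerator: 8 * k * d0^3 = 8 * 8.58 * 7^3 = 23543.52
Step 2: Compute denominator: 27 * eps0 * A = 27 * 8.854e-6 * 3043 = 0.727453
Step 3: Vpi = sqrt(23543.52 / 0.727453)
Vpi = 179.9 V


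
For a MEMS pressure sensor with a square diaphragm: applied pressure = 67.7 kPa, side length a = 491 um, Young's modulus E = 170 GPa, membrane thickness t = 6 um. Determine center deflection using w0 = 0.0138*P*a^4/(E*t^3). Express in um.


Step 1: Convert pressure to compatible units (E is in GPa, so P in GPa).
P = 67.7 kPa = 67.7e-6 GPa
Step 2: Compute numerator: 0.0138 * P * a^4.
a^4 = 491^4 = 58120048561
numerator = 0.0138 * 67.7e-6 * 58120048561 = 5.429924e+04
Step 3: Compute denominator: E * t^3 = 170 * 6^3 = 36720
Step 4: w0 = numerator / denominator = 5.429924e+04 / 36720 = 1.4787 um


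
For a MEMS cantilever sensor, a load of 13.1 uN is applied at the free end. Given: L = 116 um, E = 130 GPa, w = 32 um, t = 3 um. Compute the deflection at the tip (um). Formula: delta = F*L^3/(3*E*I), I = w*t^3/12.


Step 1: Calculate the second moment of area.
I = w * t^3 / 12 = 32 * 3^3 / 12 = 72.0 um^4
Step 2: Convert E to consistent units (1 GPa = 1000 uN/um^2).
E = 130 GPa = 130000 uN/um^2
Step 3: Calculate tip deflection.
delta = F * L^3 / (3 * E * I)
delta = 13.1 * 116^3 / (3 * 130000 * 72.0)
delta = 0.7282 um


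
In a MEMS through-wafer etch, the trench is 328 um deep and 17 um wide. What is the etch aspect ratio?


Step 1: AR = depth / width
Step 2: AR = 328 / 17
AR = 19.3


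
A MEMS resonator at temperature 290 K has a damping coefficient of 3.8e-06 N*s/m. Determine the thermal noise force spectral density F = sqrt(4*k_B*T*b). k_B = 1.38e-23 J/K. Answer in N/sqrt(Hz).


Step 1: Compute 4 * k_B * T * b
= 4 * 1.38e-23 * 290 * 3.8e-06
= 6.0830e-26 N^2/Hz
Step 2: F_noise = sqrt(6.0830e-26)
F_noise = 2.47e-13 N/sqrt(Hz)


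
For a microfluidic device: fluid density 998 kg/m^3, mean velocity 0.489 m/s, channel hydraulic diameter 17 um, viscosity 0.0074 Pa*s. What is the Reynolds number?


Step 1: Convert Dh to meters: Dh = 17e-6 m
Step 2: Re = rho * v * Dh / mu
Re = 998 * 0.489 * 17e-6 / 0.0074
Re = 1.121


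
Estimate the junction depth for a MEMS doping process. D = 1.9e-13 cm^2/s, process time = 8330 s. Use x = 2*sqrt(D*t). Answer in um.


Step 1: Compute D*t = 1.9e-13 * 8330 = 1.5827e-09 cm^2
Step 2: sqrt(D*t) = 3.9783e-05 cm
Step 3: x = 2 * 3.9783e-05 cm = 7.9566e-05 cm
Step 4: Convert to um (1 cm = 1e4 um): x = 0.796 um


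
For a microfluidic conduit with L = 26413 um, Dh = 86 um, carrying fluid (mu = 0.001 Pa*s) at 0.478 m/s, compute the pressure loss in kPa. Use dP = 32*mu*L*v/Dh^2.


Step 1: Convert to SI: L = 26413e-6 m, Dh = 86e-6 m
Step 2: dP = 32 * 0.001 * 26413e-6 * 0.478 / (86e-6)^2
Step 3: dP = 54625.91 Pa
Step 4: Convert to kPa: dP = 54.63 kPa


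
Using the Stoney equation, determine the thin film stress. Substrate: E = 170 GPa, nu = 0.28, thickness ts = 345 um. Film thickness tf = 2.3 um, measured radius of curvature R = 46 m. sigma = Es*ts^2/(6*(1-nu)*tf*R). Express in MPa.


Step 1: Compute numerator: Es * ts^2 = 170 * 345^2 = 20234250 (GPa*um^2)
Step 2: Compute denominator (R in um): 6*(1-nu)*tf*R = 6*0.72*2.3*46e6 = 457056000.0 (um^2)
Step 3: sigma (GPa) = 20234250 / 457056000.0 = 4.4271e-02 GPa
Step 4: Convert to MPa (x1000): sigma = 44.3 MPa


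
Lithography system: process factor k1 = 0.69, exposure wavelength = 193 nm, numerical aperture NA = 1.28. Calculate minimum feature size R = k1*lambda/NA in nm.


Step 1: Identify values: k1 = 0.69, lambda = 193 nm, NA = 1.28
Step 2: R = k1 * lambda / NA
R = 0.69 * 193 / 1.28
R = 104.0 nm


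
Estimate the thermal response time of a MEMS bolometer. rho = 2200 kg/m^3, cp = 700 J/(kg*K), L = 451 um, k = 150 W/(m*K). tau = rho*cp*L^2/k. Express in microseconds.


Step 1: Convert L to m: L = 451e-6 m
Step 2: L^2 = (451e-6)^2 = 2.03401e-07 m^2
Step 3: tau = 2200 * 700 * 2.03401e-07 / 150 = 2.0882503e-03 s
Step 4: Convert to microseconds (multiply by 1e6).
tau = 2088.25 us


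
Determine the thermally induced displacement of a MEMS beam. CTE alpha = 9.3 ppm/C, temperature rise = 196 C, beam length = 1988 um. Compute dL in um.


Step 1: Convert CTE: alpha = 9.3 ppm/C = 9.3e-6 /C
Step 2: dL = 9.3e-6 * 196 * 1988
dL = 3.6237 um


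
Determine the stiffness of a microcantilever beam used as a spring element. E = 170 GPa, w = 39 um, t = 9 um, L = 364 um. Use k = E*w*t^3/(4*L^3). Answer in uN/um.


Step 1: Convert E to consistent units (1 GPa = 1000 uN/um^2).
E = 170 GPa = 170000 uN/um^2
Step 2: Compute t^3 = 9^3 = 729
Step 3: Compute L^3 = 364^3 = 48228544
Step 4: k = 170000 * 39 * 729 / (4 * 48228544)
k = 25.054 uN/um


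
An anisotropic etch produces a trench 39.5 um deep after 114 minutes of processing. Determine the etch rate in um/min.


Step 1: Etch rate = depth / time
Step 2: rate = 39.5 / 114
rate = 0.346 um/min


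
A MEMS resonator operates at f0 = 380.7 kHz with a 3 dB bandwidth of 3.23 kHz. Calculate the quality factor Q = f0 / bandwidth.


Step 1: Q = f0 / bandwidth
Step 2: Q = 380.7 / 3.23
Q = 117.9


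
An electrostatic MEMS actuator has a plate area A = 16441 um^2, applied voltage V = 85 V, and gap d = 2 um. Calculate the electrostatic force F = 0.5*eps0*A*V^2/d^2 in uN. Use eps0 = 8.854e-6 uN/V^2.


Step 1: Identify parameters.
eps0 = 8.854e-6 uN/V^2, A = 16441 um^2, V = 85 V, d = 2 um
Step 2: Compute V^2 = 85^2 = 7225
Step 3: Compute d^2 = 2^2 = 4
Step 4: F = 0.5 * 8.854e-6 * 16441 * 7225 / 4
F = 131.467 uN


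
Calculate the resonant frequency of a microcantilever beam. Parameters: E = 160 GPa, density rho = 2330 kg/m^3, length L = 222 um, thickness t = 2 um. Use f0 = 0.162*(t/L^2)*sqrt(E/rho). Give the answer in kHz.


Step 1: Convert units to SI.
t_SI = 2e-6 m, L_SI = 222e-6 m
Step 2: Calculate sqrt(E/rho).
sqrt(160e9 / 2330) = 8286.71 m/s
Step 3: Compute f0.
f0 = 0.162 * 2e-6 / (222e-6)^2 * 8286.71 = 54478.0 Hz = 54.48 kHz


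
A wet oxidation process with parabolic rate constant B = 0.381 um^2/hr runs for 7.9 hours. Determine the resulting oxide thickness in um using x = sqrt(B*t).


Step 1: Compute B*t = 0.381 * 7.9 = 3.0099
Step 2: x = sqrt(3.0099)
x = 1.735 um


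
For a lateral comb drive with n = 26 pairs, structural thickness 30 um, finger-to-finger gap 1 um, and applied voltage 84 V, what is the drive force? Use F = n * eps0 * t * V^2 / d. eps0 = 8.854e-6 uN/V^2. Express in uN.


Step 1: Parameters: n=26, eps0=8.854e-6 uN/V^2, t=30 um, V=84 V, d=1 um
Step 2: V^2 = 7056
Step 3: F = 26 * 8.854e-6 * 30 * 7056 / 1
F = 48.73 uN


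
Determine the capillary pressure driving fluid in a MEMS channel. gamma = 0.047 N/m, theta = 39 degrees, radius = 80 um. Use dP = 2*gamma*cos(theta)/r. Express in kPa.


Step 1: cos(39 deg) = 0.7771
Step 2: Convert r to m: r = 80e-6 m
Step 3: dP = 2 * 0.047 * 0.7771 / 80e-6 = 913.1 Pa
Step 4: Convert Pa to kPa (divide by 1000).
dP = 0.91 kPa


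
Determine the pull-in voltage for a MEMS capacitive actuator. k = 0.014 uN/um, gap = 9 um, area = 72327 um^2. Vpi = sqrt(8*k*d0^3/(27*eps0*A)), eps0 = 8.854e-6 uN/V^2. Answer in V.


Step 1: Compute numerator: 8 * k * d0^3 = 8 * 0.014 * 9^3 = 81.648
Step 2: Compute denominator: 27 * eps0 * A = 27 * 8.854e-6 * 72327 = 17.290348
Step 3: Vpi = sqrt(81.648 / 17.290348)
Vpi = 2.17 V


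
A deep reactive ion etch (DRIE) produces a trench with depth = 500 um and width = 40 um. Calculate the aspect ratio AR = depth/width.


Step 1: AR = depth / width
Step 2: AR = 500 / 40
AR = 12.5


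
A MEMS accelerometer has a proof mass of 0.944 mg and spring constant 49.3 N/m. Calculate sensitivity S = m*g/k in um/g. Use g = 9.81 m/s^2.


Step 1: Convert mass: m = 0.944 mg = 9.44e-07 kg
Step 2: S = m * g / k = 9.44e-07 * 9.81 / 49.3
Step 3: S = 1.88e-07 m/g
Step 4: Convert to um/g: S = 0.188 um/g


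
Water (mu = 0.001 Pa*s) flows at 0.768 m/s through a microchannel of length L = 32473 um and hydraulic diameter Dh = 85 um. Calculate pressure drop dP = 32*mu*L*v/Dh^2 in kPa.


Step 1: Convert to SI: L = 32473e-6 m, Dh = 85e-6 m
Step 2: dP = 32 * 0.001 * 32473e-6 * 0.768 / (85e-6)^2
Step 3: dP = 110457.64 Pa
Step 4: Convert to kPa: dP = 110.46 kPa


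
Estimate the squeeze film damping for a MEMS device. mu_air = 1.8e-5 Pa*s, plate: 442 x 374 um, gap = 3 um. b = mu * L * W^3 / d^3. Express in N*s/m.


Step 1: Convert to SI.
L = 442e-6 m, W = 374e-6 m, d = 3e-6 m
Step 2: W^3 = (374e-6)^3 = 5.23e-11 m^3
Step 3: d^3 = (3e-6)^3 = 2.70e-17 m^3
Step 4: b = 1.8e-5 * 442e-6 * 5.23e-11 / 2.70e-17
b = 1.54e-02 N*s/m


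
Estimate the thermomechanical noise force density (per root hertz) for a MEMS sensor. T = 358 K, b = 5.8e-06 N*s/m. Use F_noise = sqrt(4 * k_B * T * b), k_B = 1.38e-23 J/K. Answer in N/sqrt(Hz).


Step 1: Compute 4 * k_B * T * b
= 4 * 1.38e-23 * 358 * 5.8e-06
= 1.1462e-25 N^2/Hz
Step 2: F_noise = sqrt(1.1462e-25)
F_noise = 3.39e-13 N/sqrt(Hz)


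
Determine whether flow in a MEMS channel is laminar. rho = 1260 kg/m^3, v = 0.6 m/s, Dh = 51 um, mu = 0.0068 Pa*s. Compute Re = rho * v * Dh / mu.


Step 1: Convert Dh to meters: Dh = 51e-6 m
Step 2: Re = rho * v * Dh / mu
Re = 1260 * 0.6 * 51e-6 / 0.0068
Re = 5.67
Since Re = 5.67 is below ~2300, the flow is laminar.


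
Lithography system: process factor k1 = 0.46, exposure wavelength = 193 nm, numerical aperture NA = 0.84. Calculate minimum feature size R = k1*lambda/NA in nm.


Step 1: Identify values: k1 = 0.46, lambda = 193 nm, NA = 0.84
Step 2: R = k1 * lambda / NA
R = 0.46 * 193 / 0.84
R = 105.7 nm


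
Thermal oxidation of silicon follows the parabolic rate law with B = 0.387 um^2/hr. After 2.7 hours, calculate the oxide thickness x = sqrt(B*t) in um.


Step 1: Compute B*t = 0.387 * 2.7 = 1.0449
Step 2: x = sqrt(1.0449)
x = 1.022 um


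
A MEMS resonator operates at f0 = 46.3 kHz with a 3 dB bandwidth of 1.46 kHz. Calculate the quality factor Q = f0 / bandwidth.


Step 1: Q = f0 / bandwidth
Step 2: Q = 46.3 / 1.46
Q = 31.7


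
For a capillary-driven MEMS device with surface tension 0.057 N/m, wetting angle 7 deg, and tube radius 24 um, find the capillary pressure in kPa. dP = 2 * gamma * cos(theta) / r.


Step 1: cos(7 deg) = 0.9925
Step 2: Convert r to m: r = 24e-6 m
Step 3: dP = 2 * 0.057 * 0.9925 / 24e-6 = 4714.4 Pa
Step 4: Convert Pa to kPa (divide by 1000).
dP = 4.71 kPa


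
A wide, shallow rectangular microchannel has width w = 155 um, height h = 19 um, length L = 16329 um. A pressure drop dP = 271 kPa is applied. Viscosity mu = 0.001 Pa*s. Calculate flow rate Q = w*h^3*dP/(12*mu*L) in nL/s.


Step 1: Convert all dimensions to SI (meters).
w = 155e-6 m, h = 19e-6 m, L = 16329e-6 m, dP = 271e3 Pa
Step 2: Q = w * h^3 * dP / (12 * mu * L)
Q = 155e-6 * (19e-6)^3 * 271e3 / (12 * 0.001 * 16329e-6) = 1.47035078e-09 m^3/s
Step 3: Convert Q from m^3/s to nL/s (1 m^3 = 1e12 nL, so multiply by 1e12).
Q = 1470.351 nL/s


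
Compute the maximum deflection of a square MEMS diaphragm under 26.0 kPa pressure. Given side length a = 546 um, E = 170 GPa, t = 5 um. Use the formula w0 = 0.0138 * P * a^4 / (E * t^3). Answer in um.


Step 1: Convert pressure to compatible units (E is in GPa, so P in GPa).
P = 26.0 kPa = 26.0e-6 GPa
Step 2: Compute numerator: 0.0138 * P * a^4.
a^4 = 546^4 = 88873149456
numerator = 0.0138 * 26.0e-6 * 88873149456 = 3.188769e+04
Step 3: Compute denominator: E * t^3 = 170 * 5^3 = 21250
Step 4: w0 = numerator / denominator = 3.188769e+04 / 21250 = 1.5006 um


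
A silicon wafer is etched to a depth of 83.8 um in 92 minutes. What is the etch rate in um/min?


Step 1: Etch rate = depth / time
Step 2: rate = 83.8 / 92
rate = 0.911 um/min


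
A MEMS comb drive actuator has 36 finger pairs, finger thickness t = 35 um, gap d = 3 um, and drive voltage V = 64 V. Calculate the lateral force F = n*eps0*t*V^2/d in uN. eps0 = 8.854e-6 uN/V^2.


Step 1: Parameters: n=36, eps0=8.854e-6 uN/V^2, t=35 um, V=64 V, d=3 um
Step 2: V^2 = 4096
Step 3: F = 36 * 8.854e-6 * 35 * 4096 / 3
F = 15.232 uN


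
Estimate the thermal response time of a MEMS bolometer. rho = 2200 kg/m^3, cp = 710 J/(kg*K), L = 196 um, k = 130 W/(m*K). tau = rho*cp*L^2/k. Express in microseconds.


Step 1: Convert L to m: L = 196e-6 m
Step 2: L^2 = (196e-6)^2 = 3.8416e-08 m^2
Step 3: tau = 2200 * 710 * 3.8416e-08 / 130 = 4.6158302e-04 s
Step 4: Convert to microseconds (multiply by 1e6).
tau = 461.583 us


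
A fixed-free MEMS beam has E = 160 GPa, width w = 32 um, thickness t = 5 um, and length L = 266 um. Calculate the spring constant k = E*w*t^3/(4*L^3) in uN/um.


Step 1: Convert E to consistent units (1 GPa = 1000 uN/um^2).
E = 160 GPa = 160000 uN/um^2
Step 2: Compute t^3 = 5^3 = 125
Step 3: Compute L^3 = 266^3 = 18821096
Step 4: k = 160000 * 32 * 125 / (4 * 18821096)
k = 8.5011 uN/um


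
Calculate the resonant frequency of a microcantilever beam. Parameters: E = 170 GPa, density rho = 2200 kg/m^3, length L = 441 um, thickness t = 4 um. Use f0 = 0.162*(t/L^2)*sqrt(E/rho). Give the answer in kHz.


Step 1: Convert units to SI.
t_SI = 4e-6 m, L_SI = 441e-6 m
Step 2: Calculate sqrt(E/rho).
sqrt(170e9 / 2200) = 8790.49 m/s
Step 3: Compute f0.
f0 = 0.162 * 4e-6 / (441e-6)^2 * 8790.49 = 29289.4 Hz = 29.29 kHz


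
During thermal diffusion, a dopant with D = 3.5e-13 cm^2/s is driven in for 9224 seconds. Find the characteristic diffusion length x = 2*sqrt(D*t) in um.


Step 1: Compute D*t = 3.5e-13 * 9224 = 3.2284e-09 cm^2
Step 2: sqrt(D*t) = 5.6819e-05 cm
Step 3: x = 2 * 5.6819e-05 cm = 1.13638e-04 cm
Step 4: Convert to um (1 cm = 1e4 um): x = 1.136 um


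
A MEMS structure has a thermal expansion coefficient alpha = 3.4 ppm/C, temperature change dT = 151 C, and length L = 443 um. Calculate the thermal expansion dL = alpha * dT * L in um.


Step 1: Convert CTE: alpha = 3.4 ppm/C = 3.4e-6 /C
Step 2: dL = 3.4e-6 * 151 * 443
dL = 0.2274 um


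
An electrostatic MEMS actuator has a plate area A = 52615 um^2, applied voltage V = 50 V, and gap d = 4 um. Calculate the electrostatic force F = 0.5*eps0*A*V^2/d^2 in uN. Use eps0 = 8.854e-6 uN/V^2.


Step 1: Identify parameters.
eps0 = 8.854e-6 uN/V^2, A = 52615 um^2, V = 50 V, d = 4 um
Step 2: Compute V^2 = 50^2 = 2500
Step 3: Compute d^2 = 4^2 = 16
Step 4: F = 0.5 * 8.854e-6 * 52615 * 2500 / 16
F = 36.395 uN


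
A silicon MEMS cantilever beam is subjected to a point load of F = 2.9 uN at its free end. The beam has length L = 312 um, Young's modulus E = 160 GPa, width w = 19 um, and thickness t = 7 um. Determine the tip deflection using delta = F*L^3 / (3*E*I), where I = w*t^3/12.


Step 1: Calculate the second moment of area.
I = w * t^3 / 12 = 19 * 7^3 / 12 = 543.0833 um^4
Step 2: Convert E to consistent units (1 GPa = 1000 uN/um^2).
E = 160 GPa = 160000 uN/um^2
Step 3: Calculate tip deflection.
delta = F * L^3 / (3 * E * I)
delta = 2.9 * 312^3 / (3 * 160000 * 543.0833)
delta = 0.3379 um


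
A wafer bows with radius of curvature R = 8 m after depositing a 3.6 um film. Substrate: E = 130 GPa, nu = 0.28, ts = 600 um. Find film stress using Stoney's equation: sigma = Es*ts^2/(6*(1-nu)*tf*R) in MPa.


Step 1: Compute numerator: Es * ts^2 = 130 * 600^2 = 46800000 (GPa*um^2)
Step 2: Compute denominator (R in um): 6*(1-nu)*tf*R = 6*0.72*3.6*8e6 = 124416000.0 (um^2)
Step 3: sigma (GPa) = 46800000 / 124416000.0 = 3.76157e-01 GPa
Step 4: Convert to MPa (x1000): sigma = 376.2 MPa


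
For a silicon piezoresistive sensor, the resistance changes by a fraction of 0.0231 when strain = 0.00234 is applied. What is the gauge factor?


Step 1: Identify values.
dR/R = 0.0231, strain = 0.00234
Step 2: GF = (dR/R) / strain = 0.0231 / 0.00234
GF = 9.9


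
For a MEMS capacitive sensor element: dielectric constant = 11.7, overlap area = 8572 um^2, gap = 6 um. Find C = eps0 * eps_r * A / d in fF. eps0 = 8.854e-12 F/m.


Step 1: Convert area to m^2: A = 8572e-12 m^2
Step 2: Convert gap to m: d = 6e-6 m
Step 3: C = eps0 * eps_r * A / d
C = 8.854e-12 * 11.7 * 8572e-12 / 6e-6
Step 4: Convert to fF (multiply by 1e15).
C = 148.0 fF


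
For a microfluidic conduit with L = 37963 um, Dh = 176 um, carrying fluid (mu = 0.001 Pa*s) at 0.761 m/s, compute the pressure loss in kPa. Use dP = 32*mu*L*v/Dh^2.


Step 1: Convert to SI: L = 37963e-6 m, Dh = 176e-6 m
Step 2: dP = 32 * 0.001 * 37963e-6 * 0.761 / (176e-6)^2
Step 3: dP = 29844.88 Pa
Step 4: Convert to kPa: dP = 29.84 kPa


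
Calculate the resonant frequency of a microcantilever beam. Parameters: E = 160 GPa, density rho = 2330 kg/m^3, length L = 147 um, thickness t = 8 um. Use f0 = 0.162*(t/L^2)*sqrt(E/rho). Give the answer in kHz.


Step 1: Convert units to SI.
t_SI = 8e-6 m, L_SI = 147e-6 m
Step 2: Calculate sqrt(E/rho).
sqrt(160e9 / 2330) = 8286.71 m/s
Step 3: Compute f0.
f0 = 0.162 * 8e-6 / (147e-6)^2 * 8286.71 = 496995.5 Hz = 497.0 kHz


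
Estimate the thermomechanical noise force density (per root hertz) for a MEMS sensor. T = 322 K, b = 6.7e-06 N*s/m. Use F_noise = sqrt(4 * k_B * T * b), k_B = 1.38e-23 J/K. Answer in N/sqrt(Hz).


Step 1: Compute 4 * k_B * T * b
= 4 * 1.38e-23 * 322 * 6.7e-06
= 1.1909e-25 N^2/Hz
Step 2: F_noise = sqrt(1.1909e-25)
F_noise = 3.45e-13 N/sqrt(Hz)


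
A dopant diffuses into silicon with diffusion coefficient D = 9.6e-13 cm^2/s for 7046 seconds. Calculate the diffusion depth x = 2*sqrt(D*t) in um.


Step 1: Compute D*t = 9.6e-13 * 7046 = 6.76416e-09 cm^2
Step 2: sqrt(D*t) = 8.22445e-05 cm
Step 3: x = 2 * 8.22445e-05 cm = 1.64489e-04 cm
Step 4: Convert to um (1 cm = 1e4 um): x = 1.645 um


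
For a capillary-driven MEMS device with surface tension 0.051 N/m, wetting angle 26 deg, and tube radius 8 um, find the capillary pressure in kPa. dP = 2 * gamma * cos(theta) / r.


Step 1: cos(26 deg) = 0.8988
Step 2: Convert r to m: r = 8e-6 m
Step 3: dP = 2 * 0.051 * 0.8988 / 8e-6 = 11459.7 Pa
Step 4: Convert Pa to kPa (divide by 1000).
dP = 11.46 kPa


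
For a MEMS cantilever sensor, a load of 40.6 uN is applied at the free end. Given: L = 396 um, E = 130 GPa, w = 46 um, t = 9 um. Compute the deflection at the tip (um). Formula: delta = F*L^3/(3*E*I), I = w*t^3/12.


Step 1: Calculate the second moment of area.
I = w * t^3 / 12 = 46 * 9^3 / 12 = 2794.5 um^4
Step 2: Convert E to consistent units (1 GPa = 1000 uN/um^2).
E = 130 GPa = 130000 uN/um^2
Step 3: Calculate tip deflection.
delta = F * L^3 / (3 * E * I)
delta = 40.6 * 396^3 / (3 * 130000 * 2794.5)
delta = 2.3134 um


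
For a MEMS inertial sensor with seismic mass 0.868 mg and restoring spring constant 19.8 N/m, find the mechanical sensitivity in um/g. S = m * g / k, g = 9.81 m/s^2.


Step 1: Convert mass: m = 0.868 mg = 8.68e-07 kg
Step 2: S = m * g / k = 8.68e-07 * 9.81 / 19.8
Step 3: S = 4.30e-07 m/g
Step 4: Convert to um/g: S = 0.43 um/g


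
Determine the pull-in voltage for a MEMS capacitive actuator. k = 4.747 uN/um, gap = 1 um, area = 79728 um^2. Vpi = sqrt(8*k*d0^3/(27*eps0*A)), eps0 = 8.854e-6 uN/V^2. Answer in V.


Step 1: Compute numerator: 8 * k * d0^3 = 8 * 4.747 * 1^3 = 37.976
Step 2: Compute denominator: 27 * eps0 * A = 27 * 8.854e-6 * 79728 = 19.059616
Step 3: Vpi = sqrt(37.976 / 19.059616)
Vpi = 1.41 V


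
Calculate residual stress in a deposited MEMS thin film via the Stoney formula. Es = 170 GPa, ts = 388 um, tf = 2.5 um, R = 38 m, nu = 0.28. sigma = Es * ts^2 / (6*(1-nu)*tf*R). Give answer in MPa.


Step 1: Compute numerator: Es * ts^2 = 170 * 388^2 = 25592480 (GPa*um^2)
Step 2: Compute denominator (R in um): 6*(1-nu)*tf*R = 6*0.72*2.5*38e6 = 410400000.0 (um^2)
Step 3: sigma (GPa) = 25592480 / 410400000.0 = 6.236e-02 GPa
Step 4: Convert to MPa (x1000): sigma = 62.4 MPa


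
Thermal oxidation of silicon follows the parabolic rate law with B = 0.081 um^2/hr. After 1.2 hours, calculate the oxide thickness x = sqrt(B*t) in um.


Step 1: Compute B*t = 0.081 * 1.2 = 0.0972
Step 2: x = sqrt(0.0972)
x = 0.312 um


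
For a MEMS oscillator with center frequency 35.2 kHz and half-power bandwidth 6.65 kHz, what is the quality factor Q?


Step 1: Q = f0 / bandwidth
Step 2: Q = 35.2 / 6.65
Q = 5.3


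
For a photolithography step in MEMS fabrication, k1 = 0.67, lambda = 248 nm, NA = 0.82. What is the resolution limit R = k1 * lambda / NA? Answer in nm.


Step 1: Identify values: k1 = 0.67, lambda = 248 nm, NA = 0.82
Step 2: R = k1 * lambda / NA
R = 0.67 * 248 / 0.82
R = 202.6 nm


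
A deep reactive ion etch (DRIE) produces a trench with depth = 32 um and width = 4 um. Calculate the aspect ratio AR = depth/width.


Step 1: AR = depth / width
Step 2: AR = 32 / 4
AR = 8.0


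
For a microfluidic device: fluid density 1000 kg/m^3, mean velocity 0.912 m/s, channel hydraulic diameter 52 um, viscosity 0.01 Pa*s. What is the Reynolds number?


Step 1: Convert Dh to meters: Dh = 52e-6 m
Step 2: Re = rho * v * Dh / mu
Re = 1000 * 0.912 * 52e-6 / 0.01
Re = 4.742


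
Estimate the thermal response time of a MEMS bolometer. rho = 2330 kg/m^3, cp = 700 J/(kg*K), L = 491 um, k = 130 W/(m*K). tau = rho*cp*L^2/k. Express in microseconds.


Step 1: Convert L to m: L = 491e-6 m
Step 2: L^2 = (491e-6)^2 = 2.41081e-07 m^2
Step 3: tau = 2330 * 700 * 2.41081e-07 / 130 = 3.02463932e-03 s
Step 4: Convert to microseconds (multiply by 1e6).
tau = 3024.639 us


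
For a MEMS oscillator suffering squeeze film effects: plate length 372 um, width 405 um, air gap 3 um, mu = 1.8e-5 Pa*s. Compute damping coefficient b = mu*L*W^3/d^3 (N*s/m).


Step 1: Convert to SI.
L = 372e-6 m, W = 405e-6 m, d = 3e-6 m
Step 2: W^3 = (405e-6)^3 = 6.64e-11 m^3
Step 3: d^3 = (3e-6)^3 = 2.70e-17 m^3
Step 4: b = 1.8e-5 * 372e-6 * 6.64e-11 / 2.70e-17
b = 1.65e-02 N*s/m


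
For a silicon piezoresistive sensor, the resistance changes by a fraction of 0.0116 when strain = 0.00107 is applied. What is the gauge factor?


Step 1: Identify values.
dR/R = 0.0116, strain = 0.00107
Step 2: GF = (dR/R) / strain = 0.0116 / 0.00107
GF = 10.8


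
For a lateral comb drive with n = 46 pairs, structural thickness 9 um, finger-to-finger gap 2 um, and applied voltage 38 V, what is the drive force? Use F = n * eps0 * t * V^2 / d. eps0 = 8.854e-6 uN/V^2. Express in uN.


Step 1: Parameters: n=46, eps0=8.854e-6 uN/V^2, t=9 um, V=38 V, d=2 um
Step 2: V^2 = 1444
Step 3: F = 46 * 8.854e-6 * 9 * 1444 / 2
F = 2.647 uN


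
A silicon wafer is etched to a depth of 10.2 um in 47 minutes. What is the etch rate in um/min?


Step 1: Etch rate = depth / time
Step 2: rate = 10.2 / 47
rate = 0.217 um/min


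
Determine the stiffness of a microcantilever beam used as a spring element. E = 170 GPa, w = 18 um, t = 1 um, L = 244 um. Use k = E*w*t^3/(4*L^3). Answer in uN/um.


Step 1: Convert E to consistent units (1 GPa = 1000 uN/um^2).
E = 170 GPa = 170000 uN/um^2
Step 2: Compute t^3 = 1^3 = 1
Step 3: Compute L^3 = 244^3 = 14526784
Step 4: k = 170000 * 18 * 1 / (4 * 14526784)
k = 0.0527 uN/um


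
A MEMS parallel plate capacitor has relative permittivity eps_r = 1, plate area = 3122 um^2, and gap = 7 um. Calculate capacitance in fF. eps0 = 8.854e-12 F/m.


Step 1: Convert area to m^2: A = 3122e-12 m^2
Step 2: Convert gap to m: d = 7e-6 m
Step 3: C = eps0 * eps_r * A / d
C = 8.854e-12 * 1 * 3122e-12 / 7e-6
Step 4: Convert to fF (multiply by 1e15).
C = 3.95 fF


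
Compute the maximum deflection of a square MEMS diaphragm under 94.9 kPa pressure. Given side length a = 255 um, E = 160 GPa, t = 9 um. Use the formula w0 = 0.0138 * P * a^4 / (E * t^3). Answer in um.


Step 1: Convert pressure to compatible units (E is in GPa, so P in GPa).
P = 94.9 kPa = 94.9e-6 GPa
Step 2: Compute numerator: 0.0138 * P * a^4.
a^4 = 255^4 = 4228250625
numerator = 0.0138 * 94.9e-6 * 4228250625 = 5.5374e+03
Step 3: Compute denominator: E * t^3 = 160 * 9^3 = 116640
Step 4: w0 = numerator / denominator = 5.5374e+03 / 116640 = 0.0475 um


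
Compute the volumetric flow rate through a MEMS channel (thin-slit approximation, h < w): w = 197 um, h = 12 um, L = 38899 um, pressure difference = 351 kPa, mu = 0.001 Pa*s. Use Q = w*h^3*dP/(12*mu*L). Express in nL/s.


Step 1: Convert all dimensions to SI (meters).
w = 197e-6 m, h = 12e-6 m, L = 38899e-6 m, dP = 351e3 Pa
Step 2: Q = w * h^3 * dP / (12 * mu * L)
Q = 197e-6 * (12e-6)^3 * 351e3 / (12 * 0.001 * 38899e-6) = 2.5597491e-10 m^3/s
Step 3: Convert Q from m^3/s to nL/s (1 m^3 = 1e12 nL, so multiply by 1e12).
Q = 255.975 nL/s


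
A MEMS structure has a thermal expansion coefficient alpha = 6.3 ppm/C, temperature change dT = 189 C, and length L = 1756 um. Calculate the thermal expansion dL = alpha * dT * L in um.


Step 1: Convert CTE: alpha = 6.3 ppm/C = 6.3e-6 /C
Step 2: dL = 6.3e-6 * 189 * 1756
dL = 2.0909 um


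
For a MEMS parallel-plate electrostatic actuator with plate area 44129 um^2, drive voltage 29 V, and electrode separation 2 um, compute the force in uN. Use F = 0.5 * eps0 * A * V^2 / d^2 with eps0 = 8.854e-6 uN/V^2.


Step 1: Identify parameters.
eps0 = 8.854e-6 uN/V^2, A = 44129 um^2, V = 29 V, d = 2 um
Step 2: Compute V^2 = 29^2 = 841
Step 3: Compute d^2 = 2^2 = 4
Step 4: F = 0.5 * 8.854e-6 * 44129 * 841 / 4
F = 41.074 uN


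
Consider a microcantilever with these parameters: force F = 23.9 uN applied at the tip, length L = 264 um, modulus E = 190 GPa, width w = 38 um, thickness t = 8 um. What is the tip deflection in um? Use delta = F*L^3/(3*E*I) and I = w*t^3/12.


Step 1: Calculate the second moment of area.
I = w * t^3 / 12 = 38 * 8^3 / 12 = 1621.3333 um^4
Step 2: Convert E to consistent units (1 GPa = 1000 uN/um^2).
E = 190 GPa = 190000 uN/um^2
Step 3: Calculate tip deflection.
delta = F * L^3 / (3 * E * I)
delta = 23.9 * 264^3 / (3 * 190000 * 1621.3333)
delta = 0.4758 um


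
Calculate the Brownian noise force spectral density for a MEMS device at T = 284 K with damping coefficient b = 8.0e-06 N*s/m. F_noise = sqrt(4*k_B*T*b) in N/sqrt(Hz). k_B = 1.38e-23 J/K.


Step 1: Compute 4 * k_B * T * b
= 4 * 1.38e-23 * 284 * 8.0e-06
= 1.2541e-25 N^2/Hz
Step 2: F_noise = sqrt(1.2541e-25)
F_noise = 3.54e-13 N/sqrt(Hz)


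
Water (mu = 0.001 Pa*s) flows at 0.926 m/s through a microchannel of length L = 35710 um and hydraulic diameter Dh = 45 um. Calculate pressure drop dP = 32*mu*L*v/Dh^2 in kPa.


Step 1: Convert to SI: L = 35710e-6 m, Dh = 45e-6 m
Step 2: dP = 32 * 0.001 * 35710e-6 * 0.926 / (45e-6)^2
Step 3: dP = 522547.52 Pa
Step 4: Convert to kPa: dP = 522.55 kPa
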